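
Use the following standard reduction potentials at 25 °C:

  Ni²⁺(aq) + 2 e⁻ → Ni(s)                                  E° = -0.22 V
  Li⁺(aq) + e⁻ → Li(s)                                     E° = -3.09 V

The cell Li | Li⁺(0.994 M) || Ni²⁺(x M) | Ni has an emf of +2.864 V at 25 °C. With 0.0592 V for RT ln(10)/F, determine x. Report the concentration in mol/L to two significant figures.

0.62 M

Ni²⁺/Ni is the cathode, Li⁺/Li the anode: E°cell = +2.87 V, n = 2.
Overall reaction: Ni²⁺(aq) + 2 Li(s) → Ni(s) + 2 Li⁺(aq); Q = [Li⁺]^2/[Ni²⁺]^1.
From E = E° − (0.0592/n) log Q: log Q = (E° − E)·n/0.0592 = (+2.87 − (+2.864))·2/0.0592 = 0.2027.
So 1·log[Ni²⁺] = 2·log(0.994) − log Q = -0.0052 − (0.2027) = -0.2079; [Ni²⁺] = 10^(-0.2079) ≈ 0.62 M.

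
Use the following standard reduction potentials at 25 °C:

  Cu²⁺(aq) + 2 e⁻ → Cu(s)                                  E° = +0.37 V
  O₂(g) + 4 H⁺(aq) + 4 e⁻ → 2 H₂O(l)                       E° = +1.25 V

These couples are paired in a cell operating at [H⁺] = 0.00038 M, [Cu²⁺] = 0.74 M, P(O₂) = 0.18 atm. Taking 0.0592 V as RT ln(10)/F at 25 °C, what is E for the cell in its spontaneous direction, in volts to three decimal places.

O₂/H₂O is the cathode (higher E°), Cu²⁺/Cu the anode: E°cell = +1.25 − (+0.37) = +0.88 V, n = 4.
Overall: O₂(g) + 4 H⁺(aq) + 2 Cu(s) → 2 H₂O(l) + 2 Cu²⁺(aq)
Q = [Cu²⁺]^2 / (P(O₂)·[H⁺]^4); log Q = 14.164.
E = E° − (0.0592/n) log Q = +0.88 − (0.0592/4)(14.164) = +0.670 V.

+0.670 V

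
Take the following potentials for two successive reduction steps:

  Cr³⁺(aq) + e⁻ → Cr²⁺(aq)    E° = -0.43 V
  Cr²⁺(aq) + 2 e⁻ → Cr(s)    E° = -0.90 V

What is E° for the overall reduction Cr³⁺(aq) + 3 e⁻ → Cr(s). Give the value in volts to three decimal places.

-0.743 V

Adding the free-energy changes (−nFE°) of the two steps gives −n₃FE°₃ = −n₁FE°₁ − n₂FE°₂.
E°₃ = (1×-0.43 + 2×-0.90) / 3 = (-2.230) / 3 = -0.743 V.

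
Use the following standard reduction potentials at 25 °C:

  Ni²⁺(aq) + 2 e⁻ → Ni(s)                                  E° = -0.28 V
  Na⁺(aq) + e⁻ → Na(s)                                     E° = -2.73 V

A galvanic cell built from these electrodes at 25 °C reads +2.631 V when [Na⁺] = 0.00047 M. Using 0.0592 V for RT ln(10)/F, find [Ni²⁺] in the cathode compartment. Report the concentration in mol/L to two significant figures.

0.29 M

Ni²⁺/Ni is the cathode, Na⁺/Na the anode: E°cell = +2.45 V, n = 2.
Overall reaction: Ni²⁺(aq) + 2 Na(s) → Ni(s) + 2 Na⁺(aq); Q = [Na⁺]^2/[Ni²⁺]^1.
From E = E° − (0.0592/n) log Q: log Q = (E° − E)·n/0.0592 = (+2.45 − (+2.631))·2/0.0592 = -6.1149.
So 1·log[Ni²⁺] = 2·log(0.00047) − log Q = -6.6558 − (-6.1149) = -0.5409; [Ni²⁺] = 10^(-0.5409) ≈ 0.29 M.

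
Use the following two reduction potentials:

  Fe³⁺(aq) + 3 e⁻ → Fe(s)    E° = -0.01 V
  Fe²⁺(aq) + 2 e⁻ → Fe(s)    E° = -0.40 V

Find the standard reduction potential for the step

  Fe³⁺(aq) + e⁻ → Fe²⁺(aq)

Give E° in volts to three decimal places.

Sequential free energies add, so n₃E°₃ = n₁E°₁ + n₂E°₂.
With n₃ = 3, and the known step contributing 2×(-0.40) V, the unknown satisfies 1·E° = 3×(-0.01) − 2×(-0.40) = +0.770.
E° = +0.770 / 1 = +0.770 V.

+0.770 V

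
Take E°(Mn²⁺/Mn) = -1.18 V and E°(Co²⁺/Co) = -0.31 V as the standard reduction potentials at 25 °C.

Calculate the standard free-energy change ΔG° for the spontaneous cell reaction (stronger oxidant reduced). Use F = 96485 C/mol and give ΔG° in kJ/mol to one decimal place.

Co²⁺/Co (E° = -0.31 V) is the cathode; Mn²⁺/Mn (E° = -1.18 V) is the anode, so E°cell = +0.87 V.
Balancing electrons gives n = 2 (lcm of 2 and 2).
ΔG° = −nFE° = −(2)(96485)(+0.87) = -167,884 J = -167.9 kJ/mol.

-167.9 kJ/mol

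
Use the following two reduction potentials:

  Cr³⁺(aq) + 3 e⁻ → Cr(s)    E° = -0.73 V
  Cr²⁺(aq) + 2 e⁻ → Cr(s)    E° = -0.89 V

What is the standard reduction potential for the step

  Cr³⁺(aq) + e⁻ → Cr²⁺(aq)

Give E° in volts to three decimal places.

-0.410 V

Sequential free energies add, so n₃E°₃ = n₁E°₁ + n₂E°₂.
With n₃ = 3, and the known step contributing 2×(-0.89) V, the unknown satisfies 1·E° = 3×(-0.73) − 2×(-0.89) = -0.410.
E° = -0.410 / 1 = -0.410 V.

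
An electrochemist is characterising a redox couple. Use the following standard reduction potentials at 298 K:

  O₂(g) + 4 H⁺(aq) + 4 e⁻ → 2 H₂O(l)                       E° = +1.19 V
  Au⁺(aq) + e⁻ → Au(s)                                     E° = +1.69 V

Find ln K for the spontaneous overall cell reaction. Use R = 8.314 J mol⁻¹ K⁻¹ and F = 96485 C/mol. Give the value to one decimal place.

77.9

Cathode: Au⁺/Au; anode: O₂/H₂O. E°cell = (+1.69) − (+1.19) = +0.50 V, with n = 4.
ΔG° = −nFE° = −RT ln K, so ln K = nFE°/(RT) = (4)(96485)(+0.50) / ((8.314)(298)) = 77.887.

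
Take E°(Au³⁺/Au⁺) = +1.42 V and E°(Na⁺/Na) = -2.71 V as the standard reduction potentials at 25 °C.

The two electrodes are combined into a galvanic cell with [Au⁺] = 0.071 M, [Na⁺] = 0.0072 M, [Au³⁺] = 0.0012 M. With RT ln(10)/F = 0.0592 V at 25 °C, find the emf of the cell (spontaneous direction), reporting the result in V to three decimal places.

Au³⁺/Au⁺ is the cathode (higher E°), Na⁺/Na the anode: E°cell = +1.42 − (-2.71) = +4.13 V, n = 2.
Overall: Au³⁺(aq) + 2 Na(s) → Au⁺(aq) + 2 Na⁺(aq)
Q = [Au⁺]·[Na⁺]^2 / ([Au³⁺]); log Q = -2.513.
E = E° − (0.0592/n) log Q = +4.13 − (0.0592/2)(-2.513) = +4.204 V.

+4.204 V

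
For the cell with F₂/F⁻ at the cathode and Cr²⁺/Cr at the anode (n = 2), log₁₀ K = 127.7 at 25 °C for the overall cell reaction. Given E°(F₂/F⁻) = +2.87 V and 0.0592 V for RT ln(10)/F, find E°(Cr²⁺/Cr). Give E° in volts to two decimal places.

-0.91 V

E°cell = (0.0592/n)·log K = (0.0592/2)(127.7) = +3.780 V.
Since F₂/F⁻ is the cathode and Cr²⁺/Cr the anode, E°cell = E°(F₂/F⁻) − E°(Cr²⁺/Cr).
So E°(Cr²⁺/Cr) = E°(F₂/F⁻) − E°cell = (+2.87) − (+3.780) = -0.91 V.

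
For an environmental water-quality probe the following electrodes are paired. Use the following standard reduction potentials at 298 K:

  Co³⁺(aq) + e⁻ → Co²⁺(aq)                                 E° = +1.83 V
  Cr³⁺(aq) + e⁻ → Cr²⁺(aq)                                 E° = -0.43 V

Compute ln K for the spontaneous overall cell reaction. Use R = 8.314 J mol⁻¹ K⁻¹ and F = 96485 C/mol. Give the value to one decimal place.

Cathode: Co³⁺/Co²⁺; anode: Cr³⁺/Cr²⁺. E°cell = (+1.83) − (-0.43) = +2.26 V, with n = 1.
ΔG° = −nFE° = −RT ln K, so ln K = nFE°/(RT) = (1)(96485)(+2.26) / ((8.314)(298)) = 88.012.

88.0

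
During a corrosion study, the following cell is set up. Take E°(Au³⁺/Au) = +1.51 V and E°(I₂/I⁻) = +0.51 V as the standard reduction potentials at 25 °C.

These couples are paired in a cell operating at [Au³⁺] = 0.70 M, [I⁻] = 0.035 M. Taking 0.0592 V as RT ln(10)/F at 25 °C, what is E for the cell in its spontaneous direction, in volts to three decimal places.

Au³⁺/Au is the cathode (higher E°), I₂/I⁻ the anode: E°cell = +1.51 − (+0.51) = +1.00 V, n = 6.
Overall: 2 Au³⁺(aq) + 6 I⁻(aq) → 2 Au(s) + 3 I₂(s)
Q = 1 / ([Au³⁺]^2·[I⁻]^6); log Q = 9.045.
E = E° − (0.0592/n) log Q = +1.00 − (0.0592/6)(9.045) = +0.911 V.

+0.911 V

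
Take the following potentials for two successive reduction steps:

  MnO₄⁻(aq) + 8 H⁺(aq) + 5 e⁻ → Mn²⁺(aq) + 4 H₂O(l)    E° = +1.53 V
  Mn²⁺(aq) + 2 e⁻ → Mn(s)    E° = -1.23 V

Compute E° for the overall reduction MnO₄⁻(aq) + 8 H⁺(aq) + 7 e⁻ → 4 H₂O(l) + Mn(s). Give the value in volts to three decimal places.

+0.741 V

Since ΔG° = −nFE° is additive over sequential reductions, n₃E°₃ = n₁E°₁ + n₂E°₂.
E°₃ = (5×+1.53 + 2×-1.23) / 7 = (+5.190) / 7 = +0.741 V.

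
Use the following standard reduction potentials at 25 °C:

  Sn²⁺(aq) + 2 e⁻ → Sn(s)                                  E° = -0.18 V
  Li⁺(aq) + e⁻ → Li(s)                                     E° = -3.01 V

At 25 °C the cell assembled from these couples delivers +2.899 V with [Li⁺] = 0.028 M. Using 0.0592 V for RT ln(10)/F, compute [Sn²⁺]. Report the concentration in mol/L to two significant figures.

0.17 M

Sn²⁺/Sn is the cathode, Li⁺/Li the anode: E°cell = +2.83 V, n = 2.
Overall reaction: Sn²⁺(aq) + 2 Li(s) → Sn(s) + 2 Li⁺(aq); Q = [Li⁺]^2/[Sn²⁺]^1.
From E = E° − (0.0592/n) log Q: log Q = (E° − E)·n/0.0592 = (+2.83 − (+2.899))·2/0.0592 = -2.3311.
So 1·log[Sn²⁺] = 2·log(0.028) − log Q = -3.1057 − (-2.3311) = -0.7746; [Sn²⁺] = 10^(-0.7746) ≈ 0.17 M.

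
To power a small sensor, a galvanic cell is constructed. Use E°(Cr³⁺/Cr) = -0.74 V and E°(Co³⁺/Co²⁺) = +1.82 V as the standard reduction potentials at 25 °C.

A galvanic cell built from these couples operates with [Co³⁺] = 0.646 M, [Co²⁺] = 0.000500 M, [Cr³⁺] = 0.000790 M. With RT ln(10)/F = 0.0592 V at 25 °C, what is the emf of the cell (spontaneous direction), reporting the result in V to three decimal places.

+2.805 V

Co³⁺/Co²⁺ is the cathode (higher E°), Cr³⁺/Cr the anode: E°cell = +1.82 − (-0.74) = +2.56 V, n = 3.
Overall: 3 Co³⁺(aq) + Cr(s) → 3 Co²⁺(aq) + Cr³⁺(aq)
Q = [Co²⁺]^3·[Cr³⁺] / ([Co³⁺]^3); log Q = -12.436.
E = E° − (0.0592/n) log Q = +2.56 − (0.0592/3)(-12.436) = +2.805 V.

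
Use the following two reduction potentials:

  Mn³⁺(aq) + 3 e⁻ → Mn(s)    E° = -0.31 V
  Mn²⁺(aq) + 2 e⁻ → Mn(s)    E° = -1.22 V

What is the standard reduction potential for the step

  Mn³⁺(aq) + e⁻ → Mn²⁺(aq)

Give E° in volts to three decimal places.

+1.510 V

Sequential free energies add, so n₃E°₃ = n₁E°₁ + n₂E°₂.
With n₃ = 3, and the known step contributing 2×(-1.22) V, the unknown satisfies 1·E° = 3×(-0.31) − 2×(-1.22) = +1.510.
E° = +1.510 / 1 = +1.510 V.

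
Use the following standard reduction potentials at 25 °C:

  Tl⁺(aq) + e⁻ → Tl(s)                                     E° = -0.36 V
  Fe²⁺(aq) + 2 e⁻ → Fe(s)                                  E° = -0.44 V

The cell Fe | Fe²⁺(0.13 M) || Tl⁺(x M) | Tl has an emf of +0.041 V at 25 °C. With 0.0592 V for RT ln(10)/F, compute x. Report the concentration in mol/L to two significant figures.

Tl⁺/Tl is the cathode, Fe²⁺/Fe the anode: E°cell = +0.08 V, n = 2.
Overall reaction: 2 Tl⁺(aq) + Fe(s) → 2 Tl(s) + Fe²⁺(aq); Q = [Fe²⁺]^1/[Tl⁺]^2.
From E = E° − (0.0592/n) log Q: log Q = (E° − E)·n/0.0592 = (+0.08 − (+0.041))·2/0.0592 = 1.3176.
So 2·log[Tl⁺] = 1·log(0.13) − log Q = -0.8861 − (1.3176) = -2.2037; log[Tl⁺] = -2.2037 / 2 = -1.1018; [Tl⁺] = 10^(-1.1018) ≈ 0.079 M.

0.079 M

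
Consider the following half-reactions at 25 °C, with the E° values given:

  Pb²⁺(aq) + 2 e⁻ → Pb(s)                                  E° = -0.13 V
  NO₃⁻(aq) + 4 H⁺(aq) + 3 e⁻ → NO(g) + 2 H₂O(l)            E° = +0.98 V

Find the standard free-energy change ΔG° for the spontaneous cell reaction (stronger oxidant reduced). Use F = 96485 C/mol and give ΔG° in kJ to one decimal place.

-642.6 kJ

NO₃⁻/NO (E° = +0.98 V) is the cathode; Pb²⁺/Pb (E° = -0.13 V) is the anode, so E°cell = +1.11 V.
Balancing electrons gives n = 6 (lcm of 3 and 2).
ΔG° = −nFE° = −(6)(96485)(+1.11) = -642,590 J = -642.6 kJ.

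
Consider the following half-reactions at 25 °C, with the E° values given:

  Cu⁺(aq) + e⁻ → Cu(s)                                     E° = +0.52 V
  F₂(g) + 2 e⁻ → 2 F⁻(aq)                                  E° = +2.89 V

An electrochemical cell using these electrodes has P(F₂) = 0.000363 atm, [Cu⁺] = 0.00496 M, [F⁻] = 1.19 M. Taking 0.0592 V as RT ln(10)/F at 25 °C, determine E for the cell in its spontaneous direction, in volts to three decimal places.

F₂/F⁻ is the cathode (higher E°), Cu⁺/Cu the anode: E°cell = +2.89 − (+0.52) = +2.37 V, n = 2.
Overall: F₂(g) + 2 Cu(s) → 2 F⁻(aq) + 2 Cu⁺(aq)
Q = [F⁻]^2·[Cu⁺]^2 / (P(F₂)); log Q = -1.018.
E = E° − (0.0592/n) log Q = +2.37 − (0.0592/2)(-1.018) = +2.400 V.

+2.400 V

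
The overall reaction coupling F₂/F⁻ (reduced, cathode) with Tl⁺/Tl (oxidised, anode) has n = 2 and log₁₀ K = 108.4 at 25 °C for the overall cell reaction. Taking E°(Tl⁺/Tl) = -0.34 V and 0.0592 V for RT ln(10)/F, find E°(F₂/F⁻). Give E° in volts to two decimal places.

E°cell = (0.0592/n)·log K = (0.0592/2)(108.4) = +3.209 V.
Since F₂/F⁻ is the cathode and Tl⁺/Tl the anode, E°cell = E°(F₂/F⁻) − E°(Tl⁺/Tl).
So E°(F₂/F⁻) = E°cell + E°(Tl⁺/Tl) = +3.209 + (-0.34) = +2.87 V.

+2.87 V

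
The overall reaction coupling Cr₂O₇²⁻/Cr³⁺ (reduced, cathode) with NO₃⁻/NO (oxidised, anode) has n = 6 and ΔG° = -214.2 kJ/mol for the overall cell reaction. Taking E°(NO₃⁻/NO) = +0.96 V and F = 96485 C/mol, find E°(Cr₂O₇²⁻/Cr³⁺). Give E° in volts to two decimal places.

E°cell = −ΔG°/(nF) = −(-214.2×10³)/((6)(96485)) = +0.370 V.
Since Cr₂O₇²⁻/Cr³⁺ is the cathode and NO₃⁻/NO the anode, E°cell = E°(Cr₂O₇²⁻/Cr³⁺) − E°(NO₃⁻/NO).
So E°(Cr₂O₇²⁻/Cr³⁺) = E°cell + E°(NO₃⁻/NO) = +0.370 + (+0.96) = +1.33 V.

+1.33 V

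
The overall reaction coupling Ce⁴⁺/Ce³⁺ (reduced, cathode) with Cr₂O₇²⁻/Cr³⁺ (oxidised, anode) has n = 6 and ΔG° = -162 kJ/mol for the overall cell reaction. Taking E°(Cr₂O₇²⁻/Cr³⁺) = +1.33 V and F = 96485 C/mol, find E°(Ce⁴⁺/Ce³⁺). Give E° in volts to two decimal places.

+1.61 V

E°cell = −ΔG°/(nF) = −(-162×10³)/((6)(96485)) = +0.280 V.
Since Ce⁴⁺/Ce³⁺ is the cathode and Cr₂O₇²⁻/Cr³⁺ the anode, E°cell = E°(Ce⁴⁺/Ce³⁺) − E°(Cr₂O₇²⁻/Cr³⁺).
So E°(Ce⁴⁺/Ce³⁺) = E°cell + E°(Cr₂O₇²⁻/Cr³⁺) = +0.280 + (+1.33) = +1.61 V.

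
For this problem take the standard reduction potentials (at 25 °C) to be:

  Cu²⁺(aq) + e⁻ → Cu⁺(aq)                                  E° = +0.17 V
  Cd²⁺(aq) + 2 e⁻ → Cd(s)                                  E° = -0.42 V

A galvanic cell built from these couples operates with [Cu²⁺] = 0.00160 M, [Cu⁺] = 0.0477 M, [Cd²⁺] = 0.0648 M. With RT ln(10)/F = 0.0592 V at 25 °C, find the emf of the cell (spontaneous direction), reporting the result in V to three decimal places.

Cu²⁺/Cu⁺ is the cathode (higher E°), Cd²⁺/Cd the anode: E°cell = +0.17 − (-0.42) = +0.59 V, n = 2.
Overall: 2 Cu²⁺(aq) + Cd(s) → 2 Cu⁺(aq) + Cd²⁺(aq)
Q = [Cu⁺]^2·[Cd²⁺] / ([Cu²⁺]^2); log Q = 1.760.
E = E° − (0.0592/n) log Q = +0.59 − (0.0592/2)(1.760) = +0.538 V.

+0.538 V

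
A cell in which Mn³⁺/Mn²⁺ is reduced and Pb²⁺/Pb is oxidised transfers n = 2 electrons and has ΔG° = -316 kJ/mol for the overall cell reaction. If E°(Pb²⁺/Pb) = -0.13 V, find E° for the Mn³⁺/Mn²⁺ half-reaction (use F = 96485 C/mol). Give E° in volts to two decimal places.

+1.51 V

E°cell = −ΔG°/(nF) = −(-316×10³)/((2)(96485)) = +1.638 V.
Since Mn³⁺/Mn²⁺ is the cathode and Pb²⁺/Pb the anode, E°cell = E°(Mn³⁺/Mn²⁺) − E°(Pb²⁺/Pb).
So E°(Mn³⁺/Mn²⁺) = E°cell + E°(Pb²⁺/Pb) = +1.638 + (-0.13) = +1.51 V.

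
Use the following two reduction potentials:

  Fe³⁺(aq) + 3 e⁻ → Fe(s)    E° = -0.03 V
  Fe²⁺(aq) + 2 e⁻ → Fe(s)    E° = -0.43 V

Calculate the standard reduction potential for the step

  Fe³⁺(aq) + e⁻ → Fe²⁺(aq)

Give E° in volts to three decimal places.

+0.770 V

Sequential free energies add, so n₃E°₃ = n₁E°₁ + n₂E°₂.
With n₃ = 3, and the known step contributing 2×(-0.43) V, the unknown satisfies 1·E° = 3×(-0.03) − 2×(-0.43) = +0.770.
E° = +0.770 / 1 = +0.770 V.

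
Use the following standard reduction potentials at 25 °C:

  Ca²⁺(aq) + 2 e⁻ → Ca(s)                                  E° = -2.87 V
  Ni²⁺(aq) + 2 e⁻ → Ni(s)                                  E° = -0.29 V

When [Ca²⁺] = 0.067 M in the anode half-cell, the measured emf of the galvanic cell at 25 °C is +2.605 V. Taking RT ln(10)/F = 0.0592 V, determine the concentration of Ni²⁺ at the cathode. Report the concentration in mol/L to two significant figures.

Ni²⁺/Ni is the cathode, Ca²⁺/Ca the anode: E°cell = +2.58 V, n = 2.
Overall reaction: Ni²⁺(aq) + Ca(s) → Ni(s) + Ca²⁺(aq); Q = [Ca²⁺]^1/[Ni²⁺]^1.
From E = E° − (0.0592/n) log Q: log Q = (E° − E)·n/0.0592 = (+2.58 − (+2.605))·2/0.0592 = -0.8446.
So 1·log[Ni²⁺] = 1·log(0.067) − log Q = -1.1739 − (-0.8446) = -0.3293; [Ni²⁺] = 10^(-0.3293) ≈ 0.47 M.

0.47 M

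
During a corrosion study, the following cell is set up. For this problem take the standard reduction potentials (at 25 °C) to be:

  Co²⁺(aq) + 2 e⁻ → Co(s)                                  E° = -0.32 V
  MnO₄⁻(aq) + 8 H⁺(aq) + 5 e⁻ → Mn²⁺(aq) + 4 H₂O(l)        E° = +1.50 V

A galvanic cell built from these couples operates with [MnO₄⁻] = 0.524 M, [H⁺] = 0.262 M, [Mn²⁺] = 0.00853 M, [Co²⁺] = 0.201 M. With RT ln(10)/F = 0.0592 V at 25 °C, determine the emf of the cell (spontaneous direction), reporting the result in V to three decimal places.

MnO₄⁻/Mn²⁺ is the cathode (higher E°), Co²⁺/Co the anode: E°cell = +1.50 − (-0.32) = +1.82 V, n = 10.
Overall: 2 MnO₄⁻(aq) + 16 H⁺(aq) + 5 Co(s) → 2 Mn²⁺(aq) + 8 H₂O(l) + 5 Co²⁺(aq)
Q = [Mn²⁺]^2·[Co²⁺]^5 / ([MnO₄⁻]^2·[H⁺]^16); log Q = 2.246.
E = E° − (0.0592/n) log Q = +1.82 − (0.0592/10)(2.246) = +1.807 V.

+1.807 V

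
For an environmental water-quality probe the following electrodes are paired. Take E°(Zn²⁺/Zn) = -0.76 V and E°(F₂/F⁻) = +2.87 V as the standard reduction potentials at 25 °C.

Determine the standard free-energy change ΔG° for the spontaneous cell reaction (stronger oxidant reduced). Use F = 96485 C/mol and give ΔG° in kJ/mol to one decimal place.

-700.5 kJ/mol

F₂/F⁻ (E° = +2.87 V) is the cathode; Zn²⁺/Zn (E° = -0.76 V) is the anode, so E°cell = +3.63 V.
Balancing electrons gives n = 2 (lcm of 2 and 2).
ΔG° = −nFE° = −(2)(96485)(+3.63) = -700,481 J = -700.5 kJ/mol.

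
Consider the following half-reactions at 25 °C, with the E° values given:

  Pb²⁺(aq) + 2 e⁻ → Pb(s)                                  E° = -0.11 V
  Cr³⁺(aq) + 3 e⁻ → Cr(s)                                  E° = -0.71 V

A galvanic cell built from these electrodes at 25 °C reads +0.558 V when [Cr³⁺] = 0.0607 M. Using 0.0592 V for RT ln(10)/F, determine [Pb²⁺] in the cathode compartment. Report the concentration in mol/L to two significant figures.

Pb²⁺/Pb is the cathode, Cr³⁺/Cr the anode: E°cell = +0.60 V, n = 6.
Overall reaction: 3 Pb²⁺(aq) + 2 Cr(s) → 3 Pb(s) + 2 Cr³⁺(aq); Q = [Cr³⁺]^2/[Pb²⁺]^3.
From E = E° − (0.0592/n) log Q: log Q = (E° − E)·n/0.0592 = (+0.60 − (+0.558))·6/0.0592 = 4.2568.
So 3·log[Pb²⁺] = 2·log(0.0607) − log Q = -2.4336 − (4.2568) = -6.6904; log[Pb²⁺] = -6.6904 / 3 = -2.2301; [Pb²⁺] = 10^(-2.2301) ≈ 0.0059 M.

0.0059 M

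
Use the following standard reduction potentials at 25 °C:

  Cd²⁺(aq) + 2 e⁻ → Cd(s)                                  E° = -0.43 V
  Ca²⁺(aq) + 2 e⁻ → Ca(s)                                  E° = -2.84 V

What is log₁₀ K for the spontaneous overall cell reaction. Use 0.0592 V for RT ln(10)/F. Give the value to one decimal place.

Cathode: Cd²⁺/Cd; anode: Ca²⁺/Ca. E°cell = +2.41 V, n = 2.
log K = nE°cell / 0.0592 = (2)(+2.41) / 0.0592 = 81.4.

81.4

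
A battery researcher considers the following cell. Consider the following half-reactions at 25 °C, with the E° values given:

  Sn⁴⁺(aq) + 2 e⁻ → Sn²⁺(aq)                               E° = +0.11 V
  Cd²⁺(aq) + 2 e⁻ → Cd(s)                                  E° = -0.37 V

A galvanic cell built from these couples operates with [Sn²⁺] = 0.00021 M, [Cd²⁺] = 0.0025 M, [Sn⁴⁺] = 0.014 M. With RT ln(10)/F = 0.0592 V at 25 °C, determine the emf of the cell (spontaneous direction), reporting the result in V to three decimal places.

Sn⁴⁺/Sn²⁺ is the cathode (higher E°), Cd²⁺/Cd the anode: E°cell = +0.11 − (-0.37) = +0.48 V, n = 2.
Overall: Sn⁴⁺(aq) + Cd(s) → Sn²⁺(aq) + Cd²⁺(aq)
Q = [Sn²⁺]·[Cd²⁺] / ([Sn⁴⁺]); log Q = -4.426.
E = E° − (0.0592/n) log Q = +0.48 − (0.0592/2)(-4.426) = +0.611 V.

+0.611 V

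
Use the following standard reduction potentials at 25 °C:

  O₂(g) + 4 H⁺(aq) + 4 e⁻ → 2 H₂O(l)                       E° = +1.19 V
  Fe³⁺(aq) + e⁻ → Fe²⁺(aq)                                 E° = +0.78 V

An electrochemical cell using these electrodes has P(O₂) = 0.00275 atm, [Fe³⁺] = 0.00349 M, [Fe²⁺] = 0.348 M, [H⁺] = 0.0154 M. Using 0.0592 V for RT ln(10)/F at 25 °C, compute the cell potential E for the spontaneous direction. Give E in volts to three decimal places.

+0.383 V

O₂/H₂O is the cathode (higher E°), Fe³⁺/Fe²⁺ the anode: E°cell = +1.19 − (+0.78) = +0.41 V, n = 4.
Overall: O₂(g) + 4 H⁺(aq) + 4 Fe²⁺(aq) → 2 H₂O(l) + 4 Fe³⁺(aq)
Q = [Fe³⁺]^4 / (P(O₂)·[H⁺]^4·[Fe²⁺]^4); log Q = 1.816.
E = E° − (0.0592/n) log Q = +0.41 − (0.0592/4)(1.816) = +0.383 V.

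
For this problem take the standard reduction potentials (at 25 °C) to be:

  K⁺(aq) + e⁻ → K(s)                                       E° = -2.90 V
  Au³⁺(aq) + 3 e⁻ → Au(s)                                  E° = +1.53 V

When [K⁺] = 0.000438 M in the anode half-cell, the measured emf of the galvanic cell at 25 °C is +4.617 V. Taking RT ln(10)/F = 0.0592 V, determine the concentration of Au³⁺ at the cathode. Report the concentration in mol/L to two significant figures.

Au³⁺/Au is the cathode, K⁺/K the anode: E°cell = +4.43 V, n = 3.
Overall reaction: Au³⁺(aq) + 3 K(s) → Au(s) + 3 K⁺(aq); Q = [K⁺]^3/[Au³⁺]^1.
From E = E° − (0.0592/n) log Q: log Q = (E° − E)·n/0.0592 = (+4.43 − (+4.617))·3/0.0592 = -9.4764.
So 1·log[Au³⁺] = 3·log(0.000438) − log Q = -10.0756 − (-9.4764) = -0.5992; [Au³⁺] = 10^(-0.5992) ≈ 0.25 M.

0.25 M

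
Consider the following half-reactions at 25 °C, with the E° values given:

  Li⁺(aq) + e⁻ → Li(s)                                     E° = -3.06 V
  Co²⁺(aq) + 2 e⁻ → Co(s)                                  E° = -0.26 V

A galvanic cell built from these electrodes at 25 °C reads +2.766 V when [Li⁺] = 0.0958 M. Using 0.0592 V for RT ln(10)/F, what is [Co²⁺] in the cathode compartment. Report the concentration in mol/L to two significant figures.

Co²⁺/Co is the cathode, Li⁺/Li the anode: E°cell = +2.80 V, n = 2.
Overall reaction: Co²⁺(aq) + 2 Li(s) → Co(s) + 2 Li⁺(aq); Q = [Li⁺]^2/[Co²⁺]^1.
From E = E° − (0.0592/n) log Q: log Q = (E° − E)·n/0.0592 = (+2.80 − (+2.766))·2/0.0592 = 1.1486.
So 1·log[Co²⁺] = 2·log(0.0958) − log Q = -2.0373 − (1.1486) = -3.1859; [Co²⁺] = 10^(-3.1859) ≈ 0.00065 M.

0.00065 M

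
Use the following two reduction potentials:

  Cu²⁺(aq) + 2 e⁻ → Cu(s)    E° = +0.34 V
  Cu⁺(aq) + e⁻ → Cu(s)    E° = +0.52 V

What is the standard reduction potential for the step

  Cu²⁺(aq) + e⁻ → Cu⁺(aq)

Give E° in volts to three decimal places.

+0.160 V

Sequential free energies add, so n₃E°₃ = n₁E°₁ + n₂E°₂.
With n₃ = 2, and the known step contributing 1×(+0.52) V, the unknown satisfies 1·E° = 2×(+0.34) − 1×(+0.52) = +0.160.
E° = +0.160 / 1 = +0.160 V.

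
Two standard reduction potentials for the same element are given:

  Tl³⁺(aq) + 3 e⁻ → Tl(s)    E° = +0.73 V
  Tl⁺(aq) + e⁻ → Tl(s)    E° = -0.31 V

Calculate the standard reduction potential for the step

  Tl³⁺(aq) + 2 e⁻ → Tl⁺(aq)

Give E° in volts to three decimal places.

+1.250 V

Sequential free energies add, so n₃E°₃ = n₁E°₁ + n₂E°₂.
With n₃ = 3, and the known step contributing 1×(-0.31) V, the unknown satisfies 2·E° = 3×(+0.73) − 1×(-0.31) = +2.500.
E° = +2.500 / 2 = +1.250 V.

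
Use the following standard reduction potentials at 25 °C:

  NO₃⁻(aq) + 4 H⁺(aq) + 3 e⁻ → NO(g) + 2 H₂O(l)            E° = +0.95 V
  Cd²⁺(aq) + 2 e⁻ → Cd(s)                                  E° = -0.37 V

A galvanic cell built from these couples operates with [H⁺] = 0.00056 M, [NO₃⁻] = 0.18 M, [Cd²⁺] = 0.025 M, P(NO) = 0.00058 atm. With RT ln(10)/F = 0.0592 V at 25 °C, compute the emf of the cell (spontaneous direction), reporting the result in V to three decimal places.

NO₃⁻/NO is the cathode (higher E°), Cd²⁺/Cd the anode: E°cell = +0.95 − (-0.37) = +1.32 V, n = 6.
Overall: 2 NO₃⁻(aq) + 8 H⁺(aq) + 3 Cd(s) → 2 NO(g) + 4 H₂O(l) + 3 Cd²⁺(aq)
Q = P(NO)^2·[Cd²⁺]^3 / ([NO₃⁻]^2·[H⁺]^8); log Q = 16.225.
E = E° − (0.0592/n) log Q = +1.32 − (0.0592/6)(16.225) = +1.160 V.

+1.160 V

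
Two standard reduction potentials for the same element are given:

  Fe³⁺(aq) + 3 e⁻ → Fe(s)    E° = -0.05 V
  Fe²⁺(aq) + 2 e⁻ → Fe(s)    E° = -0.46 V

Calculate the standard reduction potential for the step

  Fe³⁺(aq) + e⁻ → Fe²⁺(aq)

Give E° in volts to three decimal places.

Sequential free energies add, so n₃E°₃ = n₁E°₁ + n₂E°₂.
With n₃ = 3, and the known step contributing 2×(-0.46) V, the unknown satisfies 1·E° = 3×(-0.05) − 2×(-0.46) = +0.770.
E° = +0.770 / 1 = +0.770 V.

+0.770 V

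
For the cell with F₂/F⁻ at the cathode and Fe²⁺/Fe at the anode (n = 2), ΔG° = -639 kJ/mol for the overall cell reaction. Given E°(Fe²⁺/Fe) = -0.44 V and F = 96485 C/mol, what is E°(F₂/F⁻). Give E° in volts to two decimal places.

+2.87 V

E°cell = −ΔG°/(nF) = −(-639×10³)/((2)(96485)) = +3.311 V.
Since F₂/F⁻ is the cathode and Fe²⁺/Fe the anode, E°cell = E°(F₂/F⁻) − E°(Fe²⁺/Fe).
So E°(F₂/F⁻) = E°cell + E°(Fe²⁺/Fe) = +3.311 + (-0.44) = +2.87 V.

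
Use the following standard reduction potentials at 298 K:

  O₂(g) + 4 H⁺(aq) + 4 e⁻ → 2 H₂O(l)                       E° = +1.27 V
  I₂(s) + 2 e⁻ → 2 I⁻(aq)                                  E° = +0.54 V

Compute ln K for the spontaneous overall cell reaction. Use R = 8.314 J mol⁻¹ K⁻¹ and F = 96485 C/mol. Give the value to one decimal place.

113.7

Cathode: O₂/H₂O; anode: I₂/I⁻. E°cell = (+1.27) − (+0.54) = +0.73 V, with n = 4.
ΔG° = −nFE° = −RT ln K, so ln K = nFE°/(RT) = (4)(96485)(+0.73) / ((8.314)(298)) = 113.715.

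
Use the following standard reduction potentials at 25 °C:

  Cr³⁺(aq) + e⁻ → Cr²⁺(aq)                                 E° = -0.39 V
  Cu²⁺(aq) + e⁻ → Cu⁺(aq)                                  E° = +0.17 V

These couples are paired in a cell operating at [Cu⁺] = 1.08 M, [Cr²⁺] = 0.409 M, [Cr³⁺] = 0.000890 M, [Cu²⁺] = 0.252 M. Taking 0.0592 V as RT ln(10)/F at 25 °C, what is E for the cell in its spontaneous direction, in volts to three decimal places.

+0.680 V

Cu²⁺/Cu⁺ is the cathode (higher E°), Cr³⁺/Cr²⁺ the anode: E°cell = +0.17 − (-0.39) = +0.56 V, n = 1.
Overall: Cu²⁺(aq) + Cr²⁺(aq) → Cu⁺(aq) + Cr³⁺(aq)
Q = [Cu⁺]·[Cr³⁺] / ([Cu²⁺]·[Cr²⁺]); log Q = -2.030.
E = E° − (0.0592/n) log Q = +0.56 − (0.0592/1)(-2.030) = +0.680 V.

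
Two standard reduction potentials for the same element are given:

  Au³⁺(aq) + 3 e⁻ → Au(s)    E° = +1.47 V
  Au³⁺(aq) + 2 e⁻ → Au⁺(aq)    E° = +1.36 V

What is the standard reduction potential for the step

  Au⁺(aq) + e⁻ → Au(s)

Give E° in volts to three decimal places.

+1.690 V

Sequential free energies add, so n₃E°₃ = n₁E°₁ + n₂E°₂.
With n₃ = 3, and the known step contributing 2×(+1.36) V, the unknown satisfies 1·E° = 3×(+1.47) − 2×(+1.36) = +1.690.
E° = +1.690 / 1 = +1.690 V.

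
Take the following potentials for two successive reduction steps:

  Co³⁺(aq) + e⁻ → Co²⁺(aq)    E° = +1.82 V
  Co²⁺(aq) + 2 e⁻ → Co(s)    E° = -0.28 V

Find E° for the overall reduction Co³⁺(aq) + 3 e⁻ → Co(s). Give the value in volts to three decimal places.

Since ΔG° = −nFE° is additive over sequential reductions, n₃E°₃ = n₁E°₁ + n₂E°₂.
E°₃ = (1×+1.82 + 2×-0.28) / 3 = (+1.260) / 3 = +0.420 V.

+0.420 V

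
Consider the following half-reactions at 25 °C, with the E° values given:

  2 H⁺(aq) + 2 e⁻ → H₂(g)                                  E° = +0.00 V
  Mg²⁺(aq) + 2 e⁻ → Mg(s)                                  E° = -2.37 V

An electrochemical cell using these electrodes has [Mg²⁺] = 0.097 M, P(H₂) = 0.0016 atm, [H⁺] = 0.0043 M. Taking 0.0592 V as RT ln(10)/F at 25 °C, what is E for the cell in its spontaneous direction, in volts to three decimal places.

+2.343 V

H⁺/H₂ is the cathode (higher E°), Mg²⁺/Mg the anode: E°cell = +0.00 − (-2.37) = +2.37 V, n = 2.
Overall: 2 H⁺(aq) + Mg(s) → H₂(g) + Mg²⁺(aq)
Q = P(H₂)·[Mg²⁺] / ([H⁺]^2); log Q = 0.924.
E = E° − (0.0592/n) log Q = +2.37 − (0.0592/2)(0.924) = +2.343 V.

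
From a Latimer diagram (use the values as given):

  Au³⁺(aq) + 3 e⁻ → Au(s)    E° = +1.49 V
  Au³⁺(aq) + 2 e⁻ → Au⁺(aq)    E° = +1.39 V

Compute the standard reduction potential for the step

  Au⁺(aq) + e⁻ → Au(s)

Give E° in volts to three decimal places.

Sequential free energies add, so n₃E°₃ = n₁E°₁ + n₂E°₂.
With n₃ = 3, and the known step contributing 2×(+1.39) V, the unknown satisfies 1·E° = 3×(+1.49) − 2×(+1.39) = +1.690.
E° = +1.690 / 1 = +1.690 V.

+1.690 V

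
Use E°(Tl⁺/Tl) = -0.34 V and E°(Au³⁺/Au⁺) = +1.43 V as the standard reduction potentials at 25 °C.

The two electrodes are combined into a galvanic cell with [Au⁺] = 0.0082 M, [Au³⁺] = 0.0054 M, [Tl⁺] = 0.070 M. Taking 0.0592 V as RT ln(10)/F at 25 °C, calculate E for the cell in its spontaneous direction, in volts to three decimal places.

+1.833 V

Au³⁺/Au⁺ is the cathode (higher E°), Tl⁺/Tl the anode: E°cell = +1.43 − (-0.34) = +1.77 V, n = 2.
Overall: Au³⁺(aq) + 2 Tl(s) → Au⁺(aq) + 2 Tl⁺(aq)
Q = [Au⁺]·[Tl⁺]^2 / ([Au³⁺]); log Q = -2.128.
E = E° − (0.0592/n) log Q = +1.77 − (0.0592/2)(-2.128) = +1.833 V.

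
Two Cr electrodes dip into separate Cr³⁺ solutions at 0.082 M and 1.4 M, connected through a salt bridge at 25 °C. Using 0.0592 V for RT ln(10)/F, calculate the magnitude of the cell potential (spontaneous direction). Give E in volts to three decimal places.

For a concentration cell E°cell = 0. The 1.4 M side is the cathode (reduction is favoured where [Cr³⁺] is higher).
With n = 3, E = −(0.0592/3) log([Cr³⁺]ₐₙ/[Cr³⁺]꜀ₐₜ) = −(0.0592/3) log(0.082/1.4) = −(0.0592/3)(-1.232) = +0.024 V.

+0.024 V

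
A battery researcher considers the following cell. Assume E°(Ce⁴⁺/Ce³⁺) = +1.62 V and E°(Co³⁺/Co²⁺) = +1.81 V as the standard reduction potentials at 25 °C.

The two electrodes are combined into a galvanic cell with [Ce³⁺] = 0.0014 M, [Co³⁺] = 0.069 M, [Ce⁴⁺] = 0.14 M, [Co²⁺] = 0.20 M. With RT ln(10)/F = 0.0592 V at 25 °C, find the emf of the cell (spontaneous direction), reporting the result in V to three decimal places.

+0.044 V

Co³⁺/Co²⁺ is the cathode (higher E°), Ce⁴⁺/Ce³⁺ the anode: E°cell = +1.81 − (+1.62) = +0.19 V, n = 1.
Overall: Co³⁺(aq) + Ce³⁺(aq) → Co²⁺(aq) + Ce⁴⁺(aq)
Q = [Co²⁺]·[Ce⁴⁺] / ([Co³⁺]·[Ce³⁺]); log Q = 2.462.
E = E° − (0.0592/n) log Q = +0.19 − (0.0592/1)(2.462) = +0.044 V.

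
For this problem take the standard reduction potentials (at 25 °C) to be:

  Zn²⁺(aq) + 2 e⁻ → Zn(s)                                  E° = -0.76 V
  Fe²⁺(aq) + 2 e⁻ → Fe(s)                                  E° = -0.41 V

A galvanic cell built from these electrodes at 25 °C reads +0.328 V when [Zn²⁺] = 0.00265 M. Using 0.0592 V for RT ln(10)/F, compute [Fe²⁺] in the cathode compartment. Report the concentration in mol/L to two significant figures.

0.00048 M

Fe²⁺/Fe is the cathode, Zn²⁺/Zn the anode: E°cell = +0.35 V, n = 2.
Overall reaction: Fe²⁺(aq) + Zn(s) → Fe(s) + Zn²⁺(aq); Q = [Zn²⁺]^1/[Fe²⁺]^1.
From E = E° − (0.0592/n) log Q: log Q = (E° − E)·n/0.0592 = (+0.35 − (+0.328))·2/0.0592 = 0.7432.
So 1·log[Fe²⁺] = 1·log(0.00265) − log Q = -2.5768 − (0.7432) = -3.3200; [Fe²⁺] = 10^(-3.3200) ≈ 0.00048 M.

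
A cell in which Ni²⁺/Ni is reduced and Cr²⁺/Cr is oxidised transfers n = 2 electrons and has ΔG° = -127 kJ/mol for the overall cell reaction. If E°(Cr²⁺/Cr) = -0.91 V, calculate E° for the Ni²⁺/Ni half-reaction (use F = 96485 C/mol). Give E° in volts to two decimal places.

-0.25 V

E°cell = −ΔG°/(nF) = −(-127×10³)/((2)(96485)) = +0.658 V.
Since Ni²⁺/Ni is the cathode and Cr²⁺/Cr the anode, E°cell = E°(Ni²⁺/Ni) − E°(Cr²⁺/Cr).
So E°(Ni²⁺/Ni) = E°cell + E°(Cr²⁺/Cr) = +0.658 + (-0.91) = -0.25 V.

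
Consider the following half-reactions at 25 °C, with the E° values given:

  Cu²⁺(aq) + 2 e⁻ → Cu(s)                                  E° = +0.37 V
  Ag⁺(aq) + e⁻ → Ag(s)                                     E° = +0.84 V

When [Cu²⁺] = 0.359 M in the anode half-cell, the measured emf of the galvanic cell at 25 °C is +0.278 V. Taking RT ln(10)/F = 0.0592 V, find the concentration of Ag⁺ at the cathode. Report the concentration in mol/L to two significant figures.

0.00034 M

Ag⁺/Ag is the cathode, Cu²⁺/Cu the anode: E°cell = +0.47 V, n = 2.
Overall reaction: 2 Ag⁺(aq) + Cu(s) → 2 Ag(s) + Cu²⁺(aq); Q = [Cu²⁺]^1/[Ag⁺]^2.
From E = E° − (0.0592/n) log Q: log Q = (E° − E)·n/0.0592 = (+0.47 − (+0.278))·2/0.0592 = 6.4865.
So 2·log[Ag⁺] = 1·log(0.359) − log Q = -0.4449 − (6.4865) = -6.9314; log[Ag⁺] = -6.9314 / 2 = -3.4657; [Ag⁺] = 10^(-3.4657) ≈ 0.00034 M.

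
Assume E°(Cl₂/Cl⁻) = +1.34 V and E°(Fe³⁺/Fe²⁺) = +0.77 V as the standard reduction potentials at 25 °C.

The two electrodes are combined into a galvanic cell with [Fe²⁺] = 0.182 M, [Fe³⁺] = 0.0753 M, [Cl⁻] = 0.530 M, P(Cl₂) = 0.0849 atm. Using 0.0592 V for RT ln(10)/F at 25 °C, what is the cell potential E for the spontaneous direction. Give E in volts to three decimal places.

+0.577 V

Cl₂/Cl⁻ is the cathode (higher E°), Fe³⁺/Fe²⁺ the anode: E°cell = +1.34 − (+0.77) = +0.57 V, n = 2.
Overall: Cl₂(g) + 2 Fe²⁺(aq) → 2 Cl⁻(aq) + 2 Fe³⁺(aq)
Q = [Cl⁻]^2·[Fe³⁺]^2 / (P(Cl₂)·[Fe²⁺]^2); log Q = -0.247.
E = E° − (0.0592/n) log Q = +0.57 − (0.0592/2)(-0.247) = +0.577 V.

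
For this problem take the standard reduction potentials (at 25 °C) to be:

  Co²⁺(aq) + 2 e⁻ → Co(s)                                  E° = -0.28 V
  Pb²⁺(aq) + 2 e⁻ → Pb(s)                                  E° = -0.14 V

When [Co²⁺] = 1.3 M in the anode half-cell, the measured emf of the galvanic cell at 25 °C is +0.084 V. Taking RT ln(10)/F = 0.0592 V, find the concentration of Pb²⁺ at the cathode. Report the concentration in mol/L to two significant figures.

Pb²⁺/Pb is the cathode, Co²⁺/Co the anode: E°cell = +0.14 V, n = 2.
Overall reaction: Pb²⁺(aq) + Co(s) → Pb(s) + Co²⁺(aq); Q = [Co²⁺]^1/[Pb²⁺]^1.
From E = E° − (0.0592/n) log Q: log Q = (E° − E)·n/0.0592 = (+0.14 − (+0.084))·2/0.0592 = 1.8919.
So 1·log[Pb²⁺] = 1·log(1.3) − log Q = 0.1139 − (1.8919) = -1.7780; [Pb²⁺] = 10^(-1.7780) ≈ 0.017 M.

0.017 M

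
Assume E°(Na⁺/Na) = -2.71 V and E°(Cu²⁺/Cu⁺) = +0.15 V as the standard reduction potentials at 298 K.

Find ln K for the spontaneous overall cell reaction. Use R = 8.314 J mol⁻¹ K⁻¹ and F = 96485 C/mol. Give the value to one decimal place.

Cathode: Cu²⁺/Cu⁺; anode: Na⁺/Na. E°cell = (+0.15) − (-2.71) = +2.86 V, with n = 1.
ΔG° = −nFE° = −RT ln K, so ln K = nFE°/(RT) = (1)(96485)(+2.86) / ((8.314)(298)) = 111.378.

111.4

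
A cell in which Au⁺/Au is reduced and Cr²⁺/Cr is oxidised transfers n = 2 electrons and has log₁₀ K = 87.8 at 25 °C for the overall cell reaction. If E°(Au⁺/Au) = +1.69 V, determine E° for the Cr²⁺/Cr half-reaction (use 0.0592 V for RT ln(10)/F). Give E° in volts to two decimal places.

-0.91 V

E°cell = (0.0592/n)·log K = (0.0592/2)(87.8) = +2.599 V.
Since Au⁺/Au is the cathode and Cr²⁺/Cr the anode, E°cell = E°(Au⁺/Au) − E°(Cr²⁺/Cr).
So E°(Cr²⁺/Cr) = E°(Au⁺/Au) − E°cell = (+1.69) − (+2.599) = -0.91 V.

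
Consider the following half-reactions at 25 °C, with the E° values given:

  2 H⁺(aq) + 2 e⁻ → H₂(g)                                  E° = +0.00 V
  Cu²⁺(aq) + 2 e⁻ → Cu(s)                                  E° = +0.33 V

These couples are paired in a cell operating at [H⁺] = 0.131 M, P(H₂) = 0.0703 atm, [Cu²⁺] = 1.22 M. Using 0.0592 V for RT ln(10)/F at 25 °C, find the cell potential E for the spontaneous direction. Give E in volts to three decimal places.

+0.351 V

Cu²⁺/Cu is the cathode (higher E°), H⁺/H₂ the anode: E°cell = +0.33 − (+0.00) = +0.33 V, n = 2.
Overall: Cu²⁺(aq) + H₂(g) → Cu(s) + 2 H⁺(aq)
Q = [H⁺]^2 / ([Cu²⁺]·P(H₂)); log Q = -0.699.
E = E° − (0.0592/n) log Q = +0.33 − (0.0592/2)(-0.699) = +0.351 V.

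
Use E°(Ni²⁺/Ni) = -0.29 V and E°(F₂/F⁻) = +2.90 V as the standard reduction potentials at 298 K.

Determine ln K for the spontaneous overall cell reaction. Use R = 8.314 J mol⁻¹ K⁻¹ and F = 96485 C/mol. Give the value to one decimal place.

Cathode: F₂/F⁻; anode: Ni²⁺/Ni. E°cell = (+2.90) − (-0.29) = +3.19 V, with n = 2.
ΔG° = −nFE° = −RT ln K, so ln K = nFE°/(RT) = (2)(96485)(+3.19) / ((8.314)(298)) = 248.459.

248.5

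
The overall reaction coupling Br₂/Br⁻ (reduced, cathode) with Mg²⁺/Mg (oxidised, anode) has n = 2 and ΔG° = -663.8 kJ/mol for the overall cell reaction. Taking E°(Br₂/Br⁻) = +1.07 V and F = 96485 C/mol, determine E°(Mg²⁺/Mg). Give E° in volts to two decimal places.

-2.37 V

E°cell = −ΔG°/(nF) = −(-663.8×10³)/((2)(96485)) = +3.440 V.
Since Br₂/Br⁻ is the cathode and Mg²⁺/Mg the anode, E°cell = E°(Br₂/Br⁻) − E°(Mg²⁺/Mg).
So E°(Mg²⁺/Mg) = E°(Br₂/Br⁻) − E°cell = (+1.07) − (+3.440) = -2.37 V.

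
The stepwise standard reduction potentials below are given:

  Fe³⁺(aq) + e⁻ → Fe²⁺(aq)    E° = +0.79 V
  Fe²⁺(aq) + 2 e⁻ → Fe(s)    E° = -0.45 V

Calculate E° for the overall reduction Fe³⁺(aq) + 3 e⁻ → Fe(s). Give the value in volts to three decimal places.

Adding the free-energy changes (−nFE°) of the two steps gives −n₃FE°₃ = −n₁FE°₁ − n₂FE°₂.
E°₃ = (1×+0.79 + 2×-0.45) / 3 = (-0.110) / 3 = -0.037 V.
Simply averaging or adding the two E° values would be wrong; the electron-weighted sum is required.

-0.037 V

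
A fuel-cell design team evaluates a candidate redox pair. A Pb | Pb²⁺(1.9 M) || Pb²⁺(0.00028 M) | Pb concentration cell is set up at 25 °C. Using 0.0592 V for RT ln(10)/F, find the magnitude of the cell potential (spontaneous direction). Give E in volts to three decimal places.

+0.113 V

For a concentration cell E°cell = 0. The 1.9 M side is the cathode (reduction is favoured where [Pb²⁺] is higher).
With n = 2, E = −(0.0592/2) log([Pb²⁺]ₐₙ/[Pb²⁺]꜀ₐₜ) = −(0.0592/2) log(0.00028/1.9) = −(0.0592/2)(-3.832) = +0.113 V.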